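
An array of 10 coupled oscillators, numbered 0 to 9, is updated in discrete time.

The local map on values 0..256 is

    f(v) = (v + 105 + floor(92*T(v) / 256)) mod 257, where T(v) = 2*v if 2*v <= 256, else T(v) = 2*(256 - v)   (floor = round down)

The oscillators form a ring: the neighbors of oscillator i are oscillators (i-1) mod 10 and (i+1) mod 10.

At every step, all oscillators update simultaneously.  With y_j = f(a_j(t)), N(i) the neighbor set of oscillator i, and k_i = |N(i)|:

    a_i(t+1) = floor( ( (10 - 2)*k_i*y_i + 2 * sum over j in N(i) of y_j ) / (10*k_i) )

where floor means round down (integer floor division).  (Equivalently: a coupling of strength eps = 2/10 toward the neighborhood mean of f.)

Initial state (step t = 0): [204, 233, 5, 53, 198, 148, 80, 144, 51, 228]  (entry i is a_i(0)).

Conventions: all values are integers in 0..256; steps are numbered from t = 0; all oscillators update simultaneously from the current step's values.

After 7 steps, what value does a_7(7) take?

Answer: a_7(7) = 21

Derivation:
t=0: [204, 233, 5, 53, 198, 148, 80, 144, 51, 228]
t=1: [90, 97, 119, 176, 96, 91, 208, 101, 170, 104]
t=2: [5, 16, 51, 71, 18, 13, 74, 33, 67, 28]
t=3: [118, 136, 189, 214, 143, 138, 214, 174, 207, 155]
t=4: [54, 69, 84, 89, 73, 72, 88, 82, 87, 74]
t=5: [203, 223, 221, 47, 206, 231, 252, 247, 250, 230]
t=6: [90, 93, 103, 166, 99, 95, 101, 101, 101, 95]
t=7: [3, 8, 28, 66, 23, 12, 20, 21, 20, 11]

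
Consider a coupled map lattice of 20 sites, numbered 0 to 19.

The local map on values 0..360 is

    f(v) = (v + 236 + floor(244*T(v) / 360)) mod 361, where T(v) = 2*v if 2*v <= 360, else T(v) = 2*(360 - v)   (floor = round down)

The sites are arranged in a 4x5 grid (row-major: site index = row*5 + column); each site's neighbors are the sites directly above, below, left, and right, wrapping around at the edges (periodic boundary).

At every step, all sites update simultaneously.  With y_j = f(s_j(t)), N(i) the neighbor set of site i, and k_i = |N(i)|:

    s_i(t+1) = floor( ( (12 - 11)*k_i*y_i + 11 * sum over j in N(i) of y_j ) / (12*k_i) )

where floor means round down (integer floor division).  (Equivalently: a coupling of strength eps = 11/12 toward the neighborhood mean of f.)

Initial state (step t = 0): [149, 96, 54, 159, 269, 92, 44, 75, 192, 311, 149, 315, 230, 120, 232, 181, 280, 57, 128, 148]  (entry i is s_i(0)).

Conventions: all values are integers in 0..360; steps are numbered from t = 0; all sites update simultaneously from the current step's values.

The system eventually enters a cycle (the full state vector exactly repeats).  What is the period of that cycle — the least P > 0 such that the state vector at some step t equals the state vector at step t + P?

Answer: 2
Key observation: The state at step 5, [267, 267, 268, 267, 267, 267, 268, 268, 268, 267, 267, 267, 268, 267, 267, 267, 268, 268, 268, 267], reappears at step 7 — and no state repeats earlier — so the cycle the system enters has period 2.

Derivation:
t=0: [149, 96, 54, 159, 269, 92, 44, 75, 192, 311, 149, 315, 230, 120, 232, 181, 280, 57, 128, 148]
t=1: [192, 198, 94, 190, 239, 246, 141, 214, 186, 234, 229, 274, 130, 249, 219, 239, 172, 166, 160, 252]
t=2: [281, 225, 269, 235, 284, 266, 273, 202, 284, 283, 276, 239, 265, 254, 277, 281, 275, 207, 274, 273]
t=3: [268, 266, 283, 265, 266, 263, 278, 267, 274, 263, 267, 266, 281, 265, 265, 264, 277, 268, 275, 263]
t=4: [268, 264, 267, 265, 268, 267, 267, 263, 267, 267, 268, 265, 267, 265, 268, 267, 267, 263, 267, 267]
t=5: [267, 267, 268, 267, 267, 267, 268, 268, 268, 267, 267, 267, 268, 267, 267, 267, 268, 268, 268, 267]
t=6: [268, 267, 267, 267, 268, 267, 267, 267, 267, 267, 268, 267, 267, 267, 268, 267, 267, 267, 267, 267]
t=7: [267, 267, 268, 267, 267, 267, 268, 268, 268, 267, 267, 267, 268, 267, 267, 267, 268, 268, 268, 267]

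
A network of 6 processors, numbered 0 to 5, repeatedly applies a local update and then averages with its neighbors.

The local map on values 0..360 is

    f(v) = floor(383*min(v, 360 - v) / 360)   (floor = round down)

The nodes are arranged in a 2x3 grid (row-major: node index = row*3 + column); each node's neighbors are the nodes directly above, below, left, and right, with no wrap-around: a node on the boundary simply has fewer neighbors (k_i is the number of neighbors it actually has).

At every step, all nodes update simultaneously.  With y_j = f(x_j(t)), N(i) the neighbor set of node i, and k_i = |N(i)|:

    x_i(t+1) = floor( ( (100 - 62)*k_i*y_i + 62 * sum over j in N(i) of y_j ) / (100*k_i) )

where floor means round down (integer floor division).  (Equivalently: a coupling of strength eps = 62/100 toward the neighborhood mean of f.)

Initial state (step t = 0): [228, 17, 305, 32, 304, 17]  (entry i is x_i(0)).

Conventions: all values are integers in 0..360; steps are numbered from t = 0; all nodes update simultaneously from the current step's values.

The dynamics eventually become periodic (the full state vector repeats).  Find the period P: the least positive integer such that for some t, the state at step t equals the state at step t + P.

Answer: 2
Key observation: The state at step 25, [184, 184, 184, 184, 184, 184], reappears at step 27 — and no state repeats earlier — so the cycle the system enters has period 2.

Derivation:
t=0: [228, 17, 305, 32, 304, 17]
t=1: [69, 59, 33, 74, 36, 43]
t=2: [71, 53, 46, 64, 52, 39]
t=3: [66, 58, 48, 66, 55, 47]
t=4: [67, 60, 53, 66, 59, 52]
t=5: [68, 63, 57, 67, 62, 57]
t=6: [70, 66, 62, 69, 65, 61]
t=7: [72, 69, 66, 72, 69, 65]
t=8: [75, 73, 70, 75, 72, 70]
t=9: [78, 76, 74, 78, 76, 74]
t=10: [81, 80, 78, 81, 80, 78]
t=11: [85, 84, 82, 85, 84, 82]
t=12: [89, 88, 87, 89, 88, 87]
t=13: [93, 93, 92, 93, 93, 92]
t=14: [98, 97, 97, 98, 97, 97]
t=15: [103, 103, 103, 103, 103, 103]
t=16: [109, 109, 109, 109, 109, 109]
t=17: [115, 115, 115, 115, 115, 115]
t=18: [122, 122, 122, 122, 122, 122]
t=19: [129, 129, 129, 129, 129, 129]
t=20: [137, 137, 137, 137, 137, 137]
t=21: [145, 145, 145, 145, 145, 145]
t=22: [154, 154, 154, 154, 154, 154]
t=23: [163, 163, 163, 163, 163, 163]
t=24: [173, 173, 173, 173, 173, 173]
t=25: [184, 184, 184, 184, 184, 184]
t=26: [187, 187, 187, 187, 187, 187]
t=27: [184, 184, 184, 184, 184, 184]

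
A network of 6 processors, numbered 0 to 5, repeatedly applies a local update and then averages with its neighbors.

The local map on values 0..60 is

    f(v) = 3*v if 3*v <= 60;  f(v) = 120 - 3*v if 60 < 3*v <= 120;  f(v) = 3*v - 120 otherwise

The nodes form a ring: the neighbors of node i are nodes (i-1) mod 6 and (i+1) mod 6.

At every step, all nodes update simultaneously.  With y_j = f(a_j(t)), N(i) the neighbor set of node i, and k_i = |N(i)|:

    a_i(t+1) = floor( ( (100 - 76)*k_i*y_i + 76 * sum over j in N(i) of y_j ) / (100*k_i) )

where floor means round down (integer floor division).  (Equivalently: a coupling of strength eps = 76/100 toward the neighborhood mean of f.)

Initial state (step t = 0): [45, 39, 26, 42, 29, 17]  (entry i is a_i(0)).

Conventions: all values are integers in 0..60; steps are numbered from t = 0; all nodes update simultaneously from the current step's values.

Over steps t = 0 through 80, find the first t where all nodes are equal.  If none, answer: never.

Answer: never
Key observation: The state at step 13 reappears at step 20 — the system is in a cycle of period 7 from step 13 on.  No step 0..20 is synchronized, and the cycle repeats forever, so no step up to 80 (or ever) has all nodes equal.

Derivation:
t=0: [45, 39, 26, 42, 29, 17]  (not all equal)
t=1: [24, 22, 13, 29, 29, 30]  (not all equal)
t=2: [43, 46, 42, 35, 31, 37]  (not all equal)
t=3: [12, 10, 13, 16, 15, 15]  (not all equal)
t=4: [37, 35, 39, 43, 46, 41]  (not all equal)
t=5: [9, 8, 9, 10, 8, 10]  (not all equal)
t=6: [27, 26, 27, 26, 28, 26]  (not all equal)
t=7: [41, 39, 41, 38, 40, 38]  (not all equal)
t=8: [4, 3, 4, 2, 4, 2]  (not all equal)
t=9: [8, 11, 8, 10, 7, 10]  (not all equal)
t=10: [29, 26, 29, 24, 27, 24]  (not all equal)
t=11: [42, 35, 42, 38, 45, 38]  (not all equal)
t=12: [9, 8, 9, 9, 8, 9]  (not all equal)
t=13: [25, 26, 25, 25, 26, 25]  (not all equal)
t=14: [43, 44, 43, 43, 44, 43]  (not all equal)
t=15: [10, 9, 10, 10, 9, 10]  (not all equal)
t=16: [28, 29, 28, 28, 29, 28]  (not all equal)
t=17: [34, 35, 34, 34, 35, 34]  (not all equal)
t=18: [16, 17, 16, 16, 17, 16]  (not all equal)
t=19: [49, 48, 49, 49, 48, 49]  (not all equal)
t=20: [25, 26, 25, 25, 26, 25]  (not all equal)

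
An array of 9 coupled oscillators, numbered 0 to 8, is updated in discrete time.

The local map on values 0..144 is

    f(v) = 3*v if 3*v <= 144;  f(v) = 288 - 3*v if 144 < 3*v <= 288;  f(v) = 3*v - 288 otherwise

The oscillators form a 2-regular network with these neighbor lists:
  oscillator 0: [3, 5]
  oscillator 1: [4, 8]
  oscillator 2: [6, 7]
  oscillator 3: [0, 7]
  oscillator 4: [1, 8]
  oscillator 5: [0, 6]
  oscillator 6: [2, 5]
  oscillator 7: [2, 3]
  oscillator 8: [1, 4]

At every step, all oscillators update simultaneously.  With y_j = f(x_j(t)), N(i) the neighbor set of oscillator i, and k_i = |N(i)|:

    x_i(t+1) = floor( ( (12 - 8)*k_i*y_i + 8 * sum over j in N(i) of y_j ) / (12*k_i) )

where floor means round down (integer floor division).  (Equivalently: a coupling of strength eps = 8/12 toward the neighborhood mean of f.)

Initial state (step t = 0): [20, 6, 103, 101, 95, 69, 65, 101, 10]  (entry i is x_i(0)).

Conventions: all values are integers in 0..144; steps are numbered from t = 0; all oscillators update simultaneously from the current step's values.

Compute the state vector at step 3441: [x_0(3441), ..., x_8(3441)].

Answer: [72, 81, 105, 105, 81, 57, 72, 120, 81]
Key observation: The state at step 27, [72, 135, 105, 105, 135, 57, 72, 120, 135], reappears at step 35: the system is in a cycle of period 8 from step 27 on.  Therefore the state at step 3441 equals the state at step 27 + ((3441 - 27) mod 8) = 33, which is [72, 81, 105, 105, 81, 57, 72, 120, 81].

Derivation:
t=0: [20, 6, 103, 101, 95, 69, 65, 101, 10]
t=1: [52, 17, 43, 30, 17, 78, 65, 17, 17]
t=2: [92, 51, 91, 91, 51, 93, 92, 90, 51]
t=3: [12, 135, 15, 15, 135, 11, 12, 16, 135]
t=4: [38, 117, 43, 43, 117, 35, 38, 46, 117]
t=5: [116, 63, 127, 127, 63, 111, 116, 132, 63]
t=6: [66, 99, 87, 87, 99, 55, 66, 98, 99]
t=7: [80, 9, 41, 41, 9, 101, 80, 20, 9]
t=8: [62, 27, 77, 77, 27, 37, 62, 102, 27]
t=9: [90, 81, 59, 59, 81, 105, 90, 44, 81]
t=10: [52, 45, 87, 87, 45, 21, 52, 118, 45]
t=11: [74, 135, 75, 75, 135, 109, 74, 40, 135]
t=12: [56, 117, 83, 83, 117, 57, 56, 82, 117]
t=13: [92, 63, 67, 67, 63, 119, 92, 40, 63]
t=14: [56, 99, 73, 73, 99, 31, 56, 98, 99]
t=15: [94, 9, 65, 65, 9, 111, 94, 48, 9]
t=16: [48, 27, 81, 81, 27, 19, 48, 110, 27]
t=17: [82, 81, 77, 77, 81, 115, 82, 44, 81]
t=18: [52, 45, 77, 77, 45, 47, 52, 82, 45]
t=19: [110, 135, 77, 77, 135, 135, 110, 52, 135]
t=20: [72, 117, 77, 77, 117, 67, 72, 82, 117]
t=21: [72, 63, 57, 57, 63, 77, 72, 52, 63]
t=22: [82, 99, 107, 107, 99, 67, 82, 122, 99]
t=23: [54, 9, 51, 51, 9, 57, 54, 48, 9]
t=24: [126, 27, 135, 135, 27, 123, 126, 138, 27]
t=25: [96, 81, 111, 111, 81, 87, 96, 120, 81]
t=26: [24, 45, 39, 39, 45, 9, 24, 54, 45]
t=27: [72, 135, 105, 105, 135, 57, 72, 120, 135]
t=28: [72, 117, 57, 57, 117, 87, 72, 42, 117]
t=29: [72, 63, 105, 105, 63, 57, 72, 120, 63]
t=30: [72, 99, 57, 57, 99, 87, 72, 42, 99]
t=31: [72, 9, 105, 105, 9, 57, 72, 120, 9]
t=32: [72, 27, 57, 57, 27, 87, 72, 42, 27]
t=33: [72, 81, 105, 105, 81, 57, 72, 120, 81]
t=34: [72, 45, 57, 57, 45, 87, 72, 42, 45]
t=35: [72, 135, 105, 105, 135, 57, 72, 120, 135]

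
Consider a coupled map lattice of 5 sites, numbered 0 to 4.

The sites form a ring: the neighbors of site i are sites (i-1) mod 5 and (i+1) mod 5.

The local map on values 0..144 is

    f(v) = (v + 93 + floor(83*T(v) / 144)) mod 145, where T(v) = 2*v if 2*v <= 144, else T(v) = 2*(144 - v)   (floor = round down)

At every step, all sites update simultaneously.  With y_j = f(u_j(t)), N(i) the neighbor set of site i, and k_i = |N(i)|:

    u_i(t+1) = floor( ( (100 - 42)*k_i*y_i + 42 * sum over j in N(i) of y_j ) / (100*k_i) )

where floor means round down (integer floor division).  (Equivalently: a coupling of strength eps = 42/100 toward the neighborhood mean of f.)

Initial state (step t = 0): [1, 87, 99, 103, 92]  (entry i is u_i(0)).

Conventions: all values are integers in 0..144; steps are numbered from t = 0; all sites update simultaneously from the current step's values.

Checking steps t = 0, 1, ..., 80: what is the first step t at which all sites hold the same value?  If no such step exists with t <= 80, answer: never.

Answer: 2
Key observation: Synchronization is absorbing here: once all sites are equal they stay equal, and step 2 is the first all-equal step.

Derivation:
t=0: [1, 87, 99, 103, 92]  (not all equal)
t=1: [96, 98, 98, 98, 97]  (not all equal)
t=2: [99, 99, 99, 99, 99]  (all equal)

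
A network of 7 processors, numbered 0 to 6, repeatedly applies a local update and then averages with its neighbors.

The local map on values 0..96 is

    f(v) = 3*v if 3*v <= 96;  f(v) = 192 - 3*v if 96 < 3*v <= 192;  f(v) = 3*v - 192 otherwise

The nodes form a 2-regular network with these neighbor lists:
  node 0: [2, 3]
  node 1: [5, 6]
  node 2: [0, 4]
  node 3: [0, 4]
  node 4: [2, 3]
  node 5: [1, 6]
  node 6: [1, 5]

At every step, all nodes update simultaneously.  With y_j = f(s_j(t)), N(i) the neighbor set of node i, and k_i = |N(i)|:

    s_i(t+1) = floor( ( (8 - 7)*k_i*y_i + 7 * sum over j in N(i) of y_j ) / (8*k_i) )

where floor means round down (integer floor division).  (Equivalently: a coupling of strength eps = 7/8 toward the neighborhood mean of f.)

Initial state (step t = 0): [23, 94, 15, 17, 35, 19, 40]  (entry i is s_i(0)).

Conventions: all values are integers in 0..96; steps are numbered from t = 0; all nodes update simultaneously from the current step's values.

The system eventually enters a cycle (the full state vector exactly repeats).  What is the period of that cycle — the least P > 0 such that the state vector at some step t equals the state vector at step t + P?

Answer: 24
Key observation: The state at step 14, [18, 23, 18, 18, 18, 32, 28], reappears at step 38 — and no state repeats earlier — so the cycle the system enters has period 24.

Derivation:
t=0: [23, 94, 15, 17, 35, 19, 40]
t=1: [50, 67, 73, 74, 52, 78, 73]
t=2: [30, 31, 37, 37, 29, 21, 25]
t=3: [82, 72, 87, 87, 81, 81, 77]
t=4: [67, 42, 54, 54, 66, 33, 37]
t=5: [27, 84, 10, 10, 27, 75, 79]
t=6: [36, 41, 74, 74, 36, 50, 46]
t=7: [36, 50, 77, 77, 36, 59, 55]
t=8: [44, 23, 78, 78, 44, 32, 28]
t=9: [44, 87, 57, 57, 44, 78, 82]
t=10: [25, 50, 55, 55, 25, 59, 55]
t=11: [33, 23, 69, 69, 33, 32, 28]
t=12: [24, 87, 83, 83, 24, 78, 82]
t=13: [58, 50, 70, 70, 58, 59, 55]
t=14: [18, 23, 18, 18, 18, 32, 28]
t=15: [54, 87, 54, 54, 54, 78, 82]
t=16: [30, 50, 30, 30, 30, 59, 55]
t=17: [90, 23, 90, 90, 90, 32, 28]
t=18: [78, 87, 78, 78, 78, 78, 82]
t=19: [42, 50, 42, 42, 42, 59, 55]
t=20: [66, 23, 66, 66, 66, 32, 28]
t=21: [6, 87, 6, 6, 6, 78, 82]
t=22: [18, 50, 18, 18, 18, 59, 55]
t=23: [54, 23, 54, 54, 54, 32, 28]
t=24: [30, 87, 30, 30, 30, 78, 82]
t=25: [90, 50, 90, 90, 90, 59, 55]
t=26: [78, 23, 78, 78, 78, 32, 28]
t=27: [42, 87, 42, 42, 42, 78, 82]
t=28: [66, 50, 66, 66, 66, 59, 55]
t=29: [6, 23, 6, 6, 6, 32, 28]
t=30: [18, 87, 18, 18, 18, 78, 82]
t=31: [54, 50, 54, 54, 54, 59, 55]
t=32: [30, 23, 30, 30, 30, 32, 28]
t=33: [90, 87, 90, 90, 90, 78, 82]
t=34: [78, 50, 78, 78, 78, 59, 55]
t=35: [42, 23, 42, 42, 42, 32, 28]
t=36: [66, 87, 66, 66, 66, 78, 82]
t=37: [6, 50, 6, 6, 6, 59, 55]
t=38: [18, 23, 18, 18, 18, 32, 28]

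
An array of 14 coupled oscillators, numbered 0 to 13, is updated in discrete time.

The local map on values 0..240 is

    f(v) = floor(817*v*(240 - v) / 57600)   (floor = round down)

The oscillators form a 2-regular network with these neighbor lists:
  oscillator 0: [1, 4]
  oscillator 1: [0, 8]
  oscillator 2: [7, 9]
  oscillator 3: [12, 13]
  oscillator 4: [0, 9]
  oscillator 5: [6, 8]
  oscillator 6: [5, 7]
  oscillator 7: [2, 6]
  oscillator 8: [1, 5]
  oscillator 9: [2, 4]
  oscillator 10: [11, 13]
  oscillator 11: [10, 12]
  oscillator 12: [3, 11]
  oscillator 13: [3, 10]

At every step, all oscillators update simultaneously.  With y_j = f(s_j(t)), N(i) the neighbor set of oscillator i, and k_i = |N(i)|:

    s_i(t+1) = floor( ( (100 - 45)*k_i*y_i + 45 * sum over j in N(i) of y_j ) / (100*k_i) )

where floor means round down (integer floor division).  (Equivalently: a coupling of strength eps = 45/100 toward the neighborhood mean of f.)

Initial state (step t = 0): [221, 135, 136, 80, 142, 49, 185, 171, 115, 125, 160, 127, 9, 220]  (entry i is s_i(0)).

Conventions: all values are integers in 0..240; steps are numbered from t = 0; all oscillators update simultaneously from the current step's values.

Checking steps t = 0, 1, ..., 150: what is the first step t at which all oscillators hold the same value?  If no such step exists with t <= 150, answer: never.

Simulating step by step:
t=0: [221, 135, 136, 80, 142, 49, 185, 171, 115, 125, 160, 127, 9, 220]  (not all equal)
t=1: [122, 169, 193, 120, 167, 150, 146, 169, 186, 200, 159, 158, 102, 115]  (not all equal)
t=2: [189, 171, 134, 202, 165, 180, 187, 165, 159, 129, 186, 186, 196, 198]  (not all equal)
t=3: [151, 163, 195, 113, 172, 156, 150, 172, 172, 196, 136, 137, 123, 120]  (not all equal)
t=4: [181, 177, 132, 203, 160, 181, 183, 161, 172, 132, 200, 200, 202, 202]  (not all equal)
t=5: [159, 158, 197, 106, 178, 153, 155, 177, 160, 197, 111, 111, 108, 108]  (not all equal)
t=6: [176, 182, 128, 201, 153, 185, 180, 155, 183, 128, 202, 202, 202, 202]  (not all equal)
t=7: [163, 150, 199, 109, 184, 146, 158, 182, 146, 199, 108, 108, 108, 108]  (not all equal)
t=8: [173, 188, 122, 202, 146, 191, 177, 149, 193, 121, 202, 202, 202, 202]  (not all equal)
t=9: [164, 141, 201, 108, 189, 136, 159, 187, 131, 201, 108, 108, 108, 108]  (not all equal)
t=10: [171, 193, 117, 202, 139, 196, 176, 142, 200, 116, 202, 202, 202, 202]  (not all equal)
t=11: [165, 133, 202, 108, 192, 128, 159, 190, 118, 202, 108, 108, 108, 108]  (not all equal)
t=12: [170, 195, 113, 202, 135, 198, 175, 138, 203, 112, 202, 202, 202, 202]  (not all equal)
t=13: [165, 129, 202, 108, 194, 124, 159, 191, 112, 202, 108, 108, 108, 108]  (not all equal)
t=14: [170, 196, 113, 202, 132, 198, 175, 137, 203, 112, 202, 202, 202, 202]  (not all equal)
t=15: [165, 128, 202, 108, 194, 124, 159, 191, 112, 202, 108, 108, 108, 108]  (not all equal)
t=16: [170, 196, 113, 202, 132, 198, 175, 137, 203, 112, 202, 202, 202, 202]  (not all equal)

Answer: never
Key observation: The state at step 14 reappears at step 16 — the system is in a cycle of period 2 from step 14 on.  No step 0..16 is synchronized, and the cycle repeats forever, so no step up to 150 (or ever) has all oscillators equal.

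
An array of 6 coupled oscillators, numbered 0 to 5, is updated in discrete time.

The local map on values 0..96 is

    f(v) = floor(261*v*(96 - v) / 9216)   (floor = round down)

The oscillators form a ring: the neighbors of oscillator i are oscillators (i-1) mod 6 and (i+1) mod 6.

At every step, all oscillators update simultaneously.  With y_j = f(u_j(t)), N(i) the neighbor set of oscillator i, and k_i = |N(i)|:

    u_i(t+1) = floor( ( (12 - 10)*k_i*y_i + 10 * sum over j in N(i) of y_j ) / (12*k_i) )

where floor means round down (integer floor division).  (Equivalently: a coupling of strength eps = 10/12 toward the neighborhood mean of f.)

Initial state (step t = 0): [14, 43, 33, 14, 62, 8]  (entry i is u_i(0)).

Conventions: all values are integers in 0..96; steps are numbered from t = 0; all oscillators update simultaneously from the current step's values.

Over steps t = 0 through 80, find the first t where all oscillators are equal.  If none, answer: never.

Simulating step by step:
t=0: [14, 43, 33, 14, 62, 8]  (not all equal)
t=1: [39, 48, 49, 54, 31, 41]  (not all equal)
t=2: [63, 63, 64, 61, 62, 60]  (not all equal)
t=3: [59, 58, 58, 58, 60, 58]  (not all equal)
t=4: [61, 61, 62, 61, 61, 61]  (not all equal)
t=5: [60, 59, 59, 59, 60, 60]  (not all equal)
t=6: [61, 61, 61, 61, 61, 61]  (all equal)

Answer: 6
Key observation: Synchronization is absorbing here: once all oscillators are equal they stay equal, and step 6 is the first all-equal step.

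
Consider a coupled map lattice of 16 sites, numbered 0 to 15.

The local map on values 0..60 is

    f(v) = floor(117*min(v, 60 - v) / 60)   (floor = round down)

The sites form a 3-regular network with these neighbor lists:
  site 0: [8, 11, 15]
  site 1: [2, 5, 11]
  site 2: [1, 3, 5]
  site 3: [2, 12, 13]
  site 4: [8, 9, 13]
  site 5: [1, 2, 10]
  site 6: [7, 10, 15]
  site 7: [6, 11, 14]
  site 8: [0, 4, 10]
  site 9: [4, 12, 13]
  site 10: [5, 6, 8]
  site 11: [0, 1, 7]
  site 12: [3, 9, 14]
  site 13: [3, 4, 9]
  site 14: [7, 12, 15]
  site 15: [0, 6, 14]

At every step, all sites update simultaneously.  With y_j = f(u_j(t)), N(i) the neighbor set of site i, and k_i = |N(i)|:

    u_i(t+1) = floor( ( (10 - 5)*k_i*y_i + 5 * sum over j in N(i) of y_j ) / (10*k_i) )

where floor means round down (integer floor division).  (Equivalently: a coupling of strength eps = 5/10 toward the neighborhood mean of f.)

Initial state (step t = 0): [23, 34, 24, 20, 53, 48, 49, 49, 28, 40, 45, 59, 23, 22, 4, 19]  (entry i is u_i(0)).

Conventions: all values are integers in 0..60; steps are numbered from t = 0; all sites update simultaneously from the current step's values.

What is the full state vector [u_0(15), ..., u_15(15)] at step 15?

Answer: [48, 53, 51, 46, 51, 49, 51, 42, 50, 48, 49, 46, 43, 49, 42, 49]

Derivation:
t=0: [23, 34, 24, 20, 53, 48, 49, 49, 28, 40, 45, 59, 23, 22, 4, 19]
t=1: [37, 36, 41, 41, 29, 32, 25, 15, 41, 36, 30, 19, 36, 36, 20, 30]
t=2: [44, 44, 41, 40, 49, 50, 48, 35, 44, 47, 52, 38, 43, 46, 41, 50]
t=3: [30, 31, 33, 35, 24, 23, 25, 41, 26, 26, 19, 39, 33, 27, 35, 24]
t=4: [51, 50, 50, 50, 48, 46, 44, 41, 48, 50, 42, 45, 50, 50, 46, 48]
t=5: [21, 22, 20, 19, 21, 25, 31, 33, 24, 19, 31, 26, 20, 19, 26, 24]
t=6: [43, 43, 40, 37, 40, 46, 53, 52, 45, 37, 53, 47, 40, 37, 47, 47]
t=7: [29, 31, 36, 42, 39, 27, 15, 18, 28, 42, 18, 26, 38, 43, 25, 24]
t=8: [53, 52, 46, 37, 40, 48, 33, 38, 48, 36, 40, 49, 40, 34, 44, 45]
t=9: [18, 19, 27, 41, 39, 25, 44, 38, 26, 44, 35, 22, 39, 46, 33, 30]
t=10: [42, 42, 46, 38, 38, 46, 40, 41, 45, 33, 45, 40, 40, 31, 49, 48]
t=11: [32, 33, 30, 41, 43, 28, 34, 35, 32, 48, 30, 37, 38, 50, 27, 27]
t=12: [52, 52, 52, 38, 32, 55, 51, 48, 51, 27, 55, 47, 39, 25, 49, 52]
t=13: [17, 15, 18, 38, 46, 11, 16, 22, 21, 49, 11, 21, 39, 48, 23, 16]
t=14: [35, 30, 32, 37, 27, 24, 31, 40, 33, 25, 25, 37, 37, 26, 40, 33]
t=15: [48, 53, 51, 46, 51, 49, 51, 42, 50, 48, 49, 46, 43, 49, 42, 49]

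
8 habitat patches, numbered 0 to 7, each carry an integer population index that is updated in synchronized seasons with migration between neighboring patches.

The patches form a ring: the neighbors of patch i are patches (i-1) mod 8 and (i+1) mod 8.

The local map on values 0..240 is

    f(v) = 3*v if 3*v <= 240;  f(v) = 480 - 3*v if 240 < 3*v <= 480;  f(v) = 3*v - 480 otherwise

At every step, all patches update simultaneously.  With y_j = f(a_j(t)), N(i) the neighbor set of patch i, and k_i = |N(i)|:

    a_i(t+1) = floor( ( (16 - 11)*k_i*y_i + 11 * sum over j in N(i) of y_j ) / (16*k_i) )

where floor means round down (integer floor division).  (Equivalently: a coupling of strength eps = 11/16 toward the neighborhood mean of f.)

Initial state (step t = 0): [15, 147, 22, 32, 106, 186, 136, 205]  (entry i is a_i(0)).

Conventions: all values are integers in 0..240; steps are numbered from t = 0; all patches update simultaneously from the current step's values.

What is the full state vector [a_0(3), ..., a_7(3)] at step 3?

Answer: [126, 78, 48, 18, 22, 52, 104, 133]

Derivation:
t=0: [15, 147, 22, 32, 106, 186, 136, 205]
t=1: [73, 50, 67, 108, 110, 104, 95, 82]
t=2: [200, 191, 168, 169, 158, 171, 199, 215]
t=3: [126, 78, 48, 18, 22, 52, 104, 133]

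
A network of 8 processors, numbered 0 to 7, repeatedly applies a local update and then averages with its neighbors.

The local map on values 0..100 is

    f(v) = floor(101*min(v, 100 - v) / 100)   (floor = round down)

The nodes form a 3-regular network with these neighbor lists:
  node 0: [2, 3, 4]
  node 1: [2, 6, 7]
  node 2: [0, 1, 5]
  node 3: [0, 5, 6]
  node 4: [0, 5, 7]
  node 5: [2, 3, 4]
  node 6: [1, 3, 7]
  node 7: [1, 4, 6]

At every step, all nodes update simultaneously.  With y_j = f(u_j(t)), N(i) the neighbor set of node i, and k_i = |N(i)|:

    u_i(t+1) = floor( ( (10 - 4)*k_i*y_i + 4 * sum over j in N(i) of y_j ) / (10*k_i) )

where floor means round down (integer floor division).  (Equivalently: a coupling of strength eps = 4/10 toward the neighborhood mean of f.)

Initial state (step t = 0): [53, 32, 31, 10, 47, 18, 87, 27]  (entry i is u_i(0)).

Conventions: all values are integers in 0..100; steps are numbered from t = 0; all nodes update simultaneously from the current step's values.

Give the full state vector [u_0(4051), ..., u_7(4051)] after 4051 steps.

Answer: [23, 23, 23, 23, 23, 23, 23, 23]
Key observation: The state at step 11, [23, 23, 23, 23, 23, 23, 23, 23], reappears at step 12: the system is in a cycle of period 1 from step 11 on.  Therefore the state at step 4051 equals the state at step 11 + ((4051 - 11) mod 1) = 11, which is [23, 23, 23, 23, 23, 23, 23, 23].

Derivation:
t=0: [53, 32, 31, 10, 47, 18, 87, 27]
t=1: [39, 28, 31, 16, 40, 22, 17, 28]
t=2: [35, 26, 30, 20, 35, 24, 19, 28]
t=3: [32, 25, 29, 22, 32, 25, 21, 27]
t=4: [30, 25, 28, 23, 30, 26, 22, 26]
t=5: [28, 25, 27, 24, 28, 26, 23, 25]
t=6: [27, 25, 26, 24, 27, 26, 23, 25]
t=7: [26, 24, 26, 24, 26, 25, 23, 25]
t=8: [25, 24, 25, 24, 25, 25, 23, 24]
t=9: [24, 24, 24, 24, 24, 24, 23, 24]
t=10: [24, 23, 24, 23, 24, 24, 23, 23]
t=11: [23, 23, 23, 23, 23, 23, 23, 23]
t=12: [23, 23, 23, 23, 23, 23, 23, 23]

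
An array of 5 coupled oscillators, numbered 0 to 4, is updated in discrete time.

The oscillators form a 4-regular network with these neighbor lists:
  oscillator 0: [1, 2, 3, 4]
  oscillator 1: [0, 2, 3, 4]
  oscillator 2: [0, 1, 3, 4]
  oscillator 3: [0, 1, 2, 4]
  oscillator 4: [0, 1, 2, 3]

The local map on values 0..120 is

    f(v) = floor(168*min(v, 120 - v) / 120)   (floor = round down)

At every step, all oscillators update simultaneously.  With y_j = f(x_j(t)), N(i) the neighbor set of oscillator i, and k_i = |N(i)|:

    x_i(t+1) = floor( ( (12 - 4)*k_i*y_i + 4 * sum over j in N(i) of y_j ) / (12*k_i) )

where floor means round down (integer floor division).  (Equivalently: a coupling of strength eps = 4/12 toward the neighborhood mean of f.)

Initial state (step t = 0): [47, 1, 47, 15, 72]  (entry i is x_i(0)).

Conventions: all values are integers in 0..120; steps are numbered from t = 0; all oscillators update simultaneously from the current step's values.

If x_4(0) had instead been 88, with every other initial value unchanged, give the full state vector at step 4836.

Answer: [83, 81, 83, 81, 83]
Key observation: The state at step 11, [63, 61, 63, 61, 63], reappears at step 21: the system is in a cycle of period 10 from step 11 on.  Therefore the state at step 4836 equals the state at step 11 + ((4836 - 11) mod 10) = 16, which is [83, 81, 83, 81, 83].

Derivation:
t=0: [47, 1, 47, 15, 88]
t=1: [54, 16, 54, 28, 42]
t=2: [66, 35, 66, 45, 56]
t=3: [72, 56, 72, 65, 73]
t=4: [68, 75, 68, 74, 67]
t=5: [70, 65, 70, 66, 71]
t=6: [70, 74, 70, 73, 69]
t=7: [69, 65, 69, 66, 69]
t=8: [71, 75, 71, 74, 71]
t=9: [67, 64, 67, 64, 67]
t=10: [74, 77, 74, 77, 74]
t=11: [63, 61, 63, 61, 63]
t=12: [79, 81, 79, 81, 79]
t=13: [56, 54, 56, 54, 56]
t=14: [77, 75, 77, 75, 77]
t=15: [60, 62, 60, 62, 60]
t=16: [83, 81, 83, 81, 83]
t=17: [51, 53, 51, 53, 51]
t=18: [71, 73, 71, 73, 71]
t=19: [67, 65, 67, 65, 67]
t=20: [74, 76, 74, 76, 74]
t=21: [63, 61, 63, 61, 63]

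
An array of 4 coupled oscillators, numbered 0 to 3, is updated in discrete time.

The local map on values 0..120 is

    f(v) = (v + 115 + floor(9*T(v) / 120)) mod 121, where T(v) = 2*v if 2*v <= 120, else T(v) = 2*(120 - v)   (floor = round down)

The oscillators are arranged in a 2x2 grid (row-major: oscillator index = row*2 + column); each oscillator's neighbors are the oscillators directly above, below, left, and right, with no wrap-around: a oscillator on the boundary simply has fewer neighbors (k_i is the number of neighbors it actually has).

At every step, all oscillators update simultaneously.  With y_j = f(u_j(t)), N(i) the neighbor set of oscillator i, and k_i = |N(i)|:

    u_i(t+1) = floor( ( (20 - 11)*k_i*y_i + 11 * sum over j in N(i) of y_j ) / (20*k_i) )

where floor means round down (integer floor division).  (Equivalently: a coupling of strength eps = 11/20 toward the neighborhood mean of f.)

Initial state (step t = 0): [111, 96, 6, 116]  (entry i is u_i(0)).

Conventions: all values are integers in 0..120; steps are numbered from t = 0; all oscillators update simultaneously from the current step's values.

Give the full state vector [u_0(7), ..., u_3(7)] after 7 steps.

Simulating step by step:
t=0: [111, 96, 6, 116]
t=1: [73, 101, 59, 75]
t=2: [76, 84, 68, 77]
t=3: [76, 79, 73, 76]
t=4: [76, 77, 75, 76]
t=5: [76, 76, 75, 76]
t=6: [75, 76, 75, 75]
t=7: [75, 75, 75, 75]

Answer: [75, 75, 75, 75]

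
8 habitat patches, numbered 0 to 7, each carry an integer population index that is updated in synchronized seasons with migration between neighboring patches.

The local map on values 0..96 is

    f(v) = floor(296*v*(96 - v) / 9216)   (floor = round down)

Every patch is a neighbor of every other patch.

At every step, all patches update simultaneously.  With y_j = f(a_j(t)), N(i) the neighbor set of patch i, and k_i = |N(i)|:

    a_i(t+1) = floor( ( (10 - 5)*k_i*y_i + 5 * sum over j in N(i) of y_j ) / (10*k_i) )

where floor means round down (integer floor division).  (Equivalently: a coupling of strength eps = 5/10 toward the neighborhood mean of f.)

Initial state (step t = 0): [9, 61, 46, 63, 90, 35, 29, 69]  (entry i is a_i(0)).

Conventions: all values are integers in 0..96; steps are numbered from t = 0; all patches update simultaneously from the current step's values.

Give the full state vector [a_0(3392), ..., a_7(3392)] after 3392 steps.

Simulating step by step:
t=0: [9, 61, 46, 63, 90, 35, 29, 69]
t=1: [42, 60, 62, 59, 38, 60, 57, 56]
t=2: [70, 69, 68, 69, 69, 69, 70, 70]
t=3: [58, 58, 59, 58, 58, 58, 58, 58]
t=4: [70, 70, 70, 70, 70, 70, 70, 70]
t=5: [58, 58, 58, 58, 58, 58, 58, 58]
t=6: [70, 70, 70, 70, 70, 70, 70, 70]

Answer: [70, 70, 70, 70, 70, 70, 70, 70]
Key observation: The state at step 4, [70, 70, 70, 70, 70, 70, 70, 70], reappears at step 6: the system is in a cycle of period 2 from step 4 on.  Therefore the state at step 3392 equals the state at step 4 + ((3392 - 4) mod 2) = 4, which is [70, 70, 70, 70, 70, 70, 70, 70].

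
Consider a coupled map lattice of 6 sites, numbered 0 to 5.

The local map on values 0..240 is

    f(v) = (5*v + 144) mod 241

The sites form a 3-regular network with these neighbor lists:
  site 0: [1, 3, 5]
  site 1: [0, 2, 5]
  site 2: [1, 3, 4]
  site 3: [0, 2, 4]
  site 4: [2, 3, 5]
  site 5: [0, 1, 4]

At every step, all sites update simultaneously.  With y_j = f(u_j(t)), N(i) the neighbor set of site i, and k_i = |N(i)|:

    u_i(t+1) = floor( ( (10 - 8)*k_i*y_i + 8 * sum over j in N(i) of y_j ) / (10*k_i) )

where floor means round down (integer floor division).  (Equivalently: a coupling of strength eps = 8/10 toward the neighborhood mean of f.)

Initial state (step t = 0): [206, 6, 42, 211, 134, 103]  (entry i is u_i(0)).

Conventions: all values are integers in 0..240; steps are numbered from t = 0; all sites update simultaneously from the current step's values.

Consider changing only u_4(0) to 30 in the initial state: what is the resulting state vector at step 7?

Simulating step by step:
t=0: [206, 6, 42, 211, 30, 103]
t=1: [198, 168, 145, 147, 150, 151]
t=2: [127, 135, 121, 161, 161, 131]
t=3: [117, 61, 151, 127, 132, 116]
t=4: [71, 90, 127, 81, 78, 78]
t=5: [65, 55, 72, 46, 57, 58]
t=6: [180, 153, 137, 143, 130, 197]
t=7: [145, 130, 126, 95, 122, 122]

Answer: [145, 130, 126, 95, 122, 122]
Key observation: This trace re-runs the system from the modified initial state.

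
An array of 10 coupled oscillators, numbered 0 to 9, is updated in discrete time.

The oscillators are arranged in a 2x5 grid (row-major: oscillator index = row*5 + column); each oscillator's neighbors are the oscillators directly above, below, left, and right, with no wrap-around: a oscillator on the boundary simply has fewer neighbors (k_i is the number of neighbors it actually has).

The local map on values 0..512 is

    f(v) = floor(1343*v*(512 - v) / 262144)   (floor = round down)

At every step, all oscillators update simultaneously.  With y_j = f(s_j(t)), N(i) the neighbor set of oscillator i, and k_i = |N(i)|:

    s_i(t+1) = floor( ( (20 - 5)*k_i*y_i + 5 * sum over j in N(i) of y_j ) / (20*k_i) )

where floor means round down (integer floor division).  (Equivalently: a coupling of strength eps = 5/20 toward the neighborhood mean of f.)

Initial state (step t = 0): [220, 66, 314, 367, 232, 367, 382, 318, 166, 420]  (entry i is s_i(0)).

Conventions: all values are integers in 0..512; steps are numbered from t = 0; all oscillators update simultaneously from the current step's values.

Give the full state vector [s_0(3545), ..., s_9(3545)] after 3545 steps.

Answer: [316, 316, 316, 316, 316, 316, 316, 316, 316, 316]
Key observation: The state at step 7, [316, 316, 316, 316, 316, 316, 316, 316, 316, 316], reappears at step 9: the system is in a cycle of period 2 from step 7 on.  Therefore the state at step 3545 equals the state at step 7 + ((3545 - 7) mod 2) = 7, which is [316, 316, 316, 316, 316, 316, 316, 316, 316, 316].

Derivation:
t=0: [220, 66, 314, 367, 232, 367, 382, 318, 166, 420]
t=1: [299, 187, 300, 282, 307, 276, 252, 309, 285, 226]
t=2: [325, 315, 324, 330, 324, 332, 331, 323, 330, 329]
t=3: [311, 315, 312, 307, 310, 306, 307, 311, 307, 308]
t=4: [319, 317, 319, 321, 320, 321, 321, 320, 321, 321]
t=5: [315, 315, 314, 314, 314, 314, 314, 314, 314, 314]
t=6: [317, 317, 317, 318, 318, 317, 317, 318, 318, 318]
t=7: [316, 316, 316, 316, 316, 316, 316, 316, 316, 316]
t=8: [317, 317, 317, 317, 317, 317, 317, 317, 317, 317]
t=9: [316, 316, 316, 316, 316, 316, 316, 316, 316, 316]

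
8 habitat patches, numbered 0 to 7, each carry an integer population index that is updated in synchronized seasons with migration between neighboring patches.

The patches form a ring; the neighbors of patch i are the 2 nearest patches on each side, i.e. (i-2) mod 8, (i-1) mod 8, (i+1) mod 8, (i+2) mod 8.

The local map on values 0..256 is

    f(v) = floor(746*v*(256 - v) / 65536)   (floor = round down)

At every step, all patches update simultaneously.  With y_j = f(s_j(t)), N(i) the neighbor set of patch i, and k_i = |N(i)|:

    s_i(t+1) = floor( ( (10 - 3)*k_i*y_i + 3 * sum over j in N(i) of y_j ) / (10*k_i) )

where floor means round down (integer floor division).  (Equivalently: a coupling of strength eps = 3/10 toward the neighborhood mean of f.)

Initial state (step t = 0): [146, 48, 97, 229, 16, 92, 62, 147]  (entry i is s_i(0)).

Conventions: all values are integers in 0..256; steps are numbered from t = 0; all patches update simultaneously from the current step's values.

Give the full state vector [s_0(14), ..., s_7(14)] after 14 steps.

Answer: [170, 170, 170, 170, 170, 170, 170, 170]

Derivation:
t=0: [146, 48, 97, 229, 16, 92, 62, 147]
t=1: [172, 124, 153, 86, 71, 152, 138, 172]
t=2: [168, 180, 175, 168, 157, 175, 178, 168]
t=3: [165, 158, 162, 166, 171, 162, 161, 165]
t=4: [170, 174, 172, 170, 167, 172, 172, 170]
t=5: [165, 163, 164, 165, 167, 164, 164, 165]
t=6: [170, 171, 170, 170, 169, 170, 170, 170]
t=7: [165, 165, 166, 166, 166, 166, 166, 165]
t=8: [170, 170, 170, 170, 170, 170, 170, 170]
t=9: [166, 166, 166, 166, 166, 166, 166, 166]
t=10: [170, 170, 170, 170, 170, 170, 170, 170]
t=11: [166, 166, 166, 166, 166, 166, 166, 166]
t=12: [170, 170, 170, 170, 170, 170, 170, 170]
t=13: [166, 166, 166, 166, 166, 166, 166, 166]
t=14: [170, 170, 170, 170, 170, 170, 170, 170]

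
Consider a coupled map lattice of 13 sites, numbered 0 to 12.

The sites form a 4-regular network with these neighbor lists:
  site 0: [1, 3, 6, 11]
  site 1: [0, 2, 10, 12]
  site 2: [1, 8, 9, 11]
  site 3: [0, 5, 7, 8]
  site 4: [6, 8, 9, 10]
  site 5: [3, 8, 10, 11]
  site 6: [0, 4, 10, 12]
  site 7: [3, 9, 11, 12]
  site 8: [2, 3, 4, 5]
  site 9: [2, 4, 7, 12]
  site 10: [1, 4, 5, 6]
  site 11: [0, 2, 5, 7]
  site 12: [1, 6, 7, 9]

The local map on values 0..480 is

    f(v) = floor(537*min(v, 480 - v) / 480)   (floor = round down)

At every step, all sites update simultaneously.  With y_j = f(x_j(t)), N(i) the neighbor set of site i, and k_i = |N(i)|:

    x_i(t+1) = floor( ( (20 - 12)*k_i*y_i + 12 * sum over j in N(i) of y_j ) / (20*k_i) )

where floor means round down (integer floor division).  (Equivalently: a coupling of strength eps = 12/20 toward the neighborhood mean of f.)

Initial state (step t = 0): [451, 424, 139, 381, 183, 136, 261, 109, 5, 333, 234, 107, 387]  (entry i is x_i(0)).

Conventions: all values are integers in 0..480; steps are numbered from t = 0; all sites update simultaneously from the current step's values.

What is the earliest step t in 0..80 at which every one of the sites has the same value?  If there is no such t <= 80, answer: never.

Simulating step by step:
t=0: [451, 424, 139, 381, 183, 136, 261, 109, 5, 333, 234, 107, 387]  (not all equal)
t=1: [93, 107, 114, 90, 182, 135, 188, 122, 95, 153, 203, 116, 130]  (not all equal)
t=2: [125, 138, 129, 114, 188, 144, 185, 136, 129, 160, 193, 129, 153]  (not all equal)
t=3: [150, 161, 150, 140, 195, 158, 192, 153, 153, 173, 195, 147, 172]  (not all equal)
t=4: [173, 183, 173, 165, 206, 176, 204, 174, 175, 189, 205, 167, 190]  (not all equal)
t=5: [197, 205, 196, 190, 221, 197, 220, 196, 198, 208, 220, 190, 210]  (not all equal)
t=6: [222, 229, 221, 216, 240, 221, 240, 221, 223, 230, 239, 216, 232]  (not all equal)
t=7: [250, 255, 249, 245, 263, 248, 263, 248, 250, 255, 262, 244, 257]  (not all equal)
t=8: [255, 251, 256, 259, 245, 257, 245, 257, 255, 251, 246, 260, 250]  (not all equal)
t=9: [252, 255, 251, 248, 259, 250, 259, 250, 251, 255, 258, 248, 256]  (not all equal)
t=10: [254, 251, 254, 257, 249, 256, 248, 255, 255, 251, 249, 257, 250]  (not all equal)
t=11: [252, 255, 252, 250, 256, 251, 257, 252, 251, 255, 256, 250, 256]  (not all equal)
t=12: [254, 251, 254, 256, 250, 255, 250, 254, 255, 251, 250, 255, 250]  (not all equal)
t=13: [252, 255, 252, 250, 255, 251, 256, 252, 251, 255, 255, 251, 255]  (not all equal)
t=14: [254, 252, 254, 256, 251, 255, 251, 254, 255, 252, 251, 255, 251]  (not all equal)
t=15: [252, 254, 252, 250, 255, 251, 255, 252, 251, 254, 255, 251, 255]  (not all equal)
t=16: [254, 252, 254, 256, 251, 255, 251, 254, 255, 252, 251, 255, 251]  (not all equal)

Answer: never
Key observation: The state at step 14 reappears at step 16 — the system is in a cycle of period 2 from step 14 on.  No step 0..16 is synchronized, and the cycle repeats forever, so no step up to 80 (or ever) has all sites equal.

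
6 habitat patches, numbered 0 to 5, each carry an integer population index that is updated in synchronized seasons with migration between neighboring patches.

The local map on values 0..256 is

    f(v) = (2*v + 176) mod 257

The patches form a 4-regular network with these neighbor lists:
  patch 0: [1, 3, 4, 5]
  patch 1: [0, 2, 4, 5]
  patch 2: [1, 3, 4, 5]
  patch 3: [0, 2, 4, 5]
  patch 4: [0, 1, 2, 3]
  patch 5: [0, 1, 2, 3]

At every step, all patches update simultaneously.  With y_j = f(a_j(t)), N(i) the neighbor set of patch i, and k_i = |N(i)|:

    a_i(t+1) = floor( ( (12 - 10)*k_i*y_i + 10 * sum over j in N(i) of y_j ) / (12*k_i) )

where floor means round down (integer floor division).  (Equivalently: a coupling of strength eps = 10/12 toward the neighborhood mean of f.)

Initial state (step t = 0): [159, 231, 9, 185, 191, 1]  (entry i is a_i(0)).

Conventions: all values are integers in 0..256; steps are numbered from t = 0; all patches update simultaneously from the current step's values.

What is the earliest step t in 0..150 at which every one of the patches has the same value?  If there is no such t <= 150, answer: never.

Answer: 7
Key observation: Synchronization is absorbing here: once all patches are equal they stay equal, and step 7 is the first all-equal step.

Derivation:
t=0: [159, 231, 9, 185, 191, 1]  (not all equal)
t=1: [118, 156, 111, 141, 129, 151]  (not all equal)
t=2: [198, 183, 196, 178, 181, 188]  (not all equal)
t=3: [32, 40, 31, 39, 36, 39]  (not all equal)
t=4: [250, 246, 250, 246, 247, 248]  (not all equal)
t=5: [156, 158, 156, 158, 157, 158]  (not all equal)
t=6: [233, 232, 233, 232, 233, 233]  (not all equal)
t=7: [127, 127, 127, 127, 127, 127]  (all equal)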